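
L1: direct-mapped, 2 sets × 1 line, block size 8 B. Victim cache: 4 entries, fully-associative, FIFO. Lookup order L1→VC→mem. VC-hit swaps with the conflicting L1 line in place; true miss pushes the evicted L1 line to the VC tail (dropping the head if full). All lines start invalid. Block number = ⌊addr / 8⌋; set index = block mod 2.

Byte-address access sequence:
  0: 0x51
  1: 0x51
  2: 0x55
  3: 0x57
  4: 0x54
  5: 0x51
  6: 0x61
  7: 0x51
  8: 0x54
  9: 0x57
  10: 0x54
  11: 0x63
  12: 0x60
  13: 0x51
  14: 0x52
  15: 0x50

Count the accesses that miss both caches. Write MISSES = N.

0: 0x51 (blk 10, set 0) → MISS  vc=[]
1: 0x51 (blk 10, set 0) → L1-HIT  vc=[]
2: 0x55 (blk 10, set 0) → L1-HIT  vc=[]
3: 0x57 (blk 10, set 0) → L1-HIT  vc=[]
4: 0x54 (blk 10, set 0) → L1-HIT  vc=[]
5: 0x51 (blk 10, set 0) → L1-HIT  vc=[]
6: 0x61 (blk 12, set 0) → MISS  vc=[10]
7: 0x51 (blk 10, set 0) → VC-HIT  vc=[12]
8: 0x54 (blk 10, set 0) → L1-HIT  vc=[12]
9: 0x57 (blk 10, set 0) → L1-HIT  vc=[12]
10: 0x54 (blk 10, set 0) → L1-HIT  vc=[12]
11: 0x63 (blk 12, set 0) → VC-HIT  vc=[10]
12: 0x60 (blk 12, set 0) → L1-HIT  vc=[10]
13: 0x51 (blk 10, set 0) → VC-HIT  vc=[12]
14: 0x52 (blk 10, set 0) → L1-HIT  vc=[12]
15: 0x50 (blk 10, set 0) → L1-HIT  vc=[12]

MISSES = 2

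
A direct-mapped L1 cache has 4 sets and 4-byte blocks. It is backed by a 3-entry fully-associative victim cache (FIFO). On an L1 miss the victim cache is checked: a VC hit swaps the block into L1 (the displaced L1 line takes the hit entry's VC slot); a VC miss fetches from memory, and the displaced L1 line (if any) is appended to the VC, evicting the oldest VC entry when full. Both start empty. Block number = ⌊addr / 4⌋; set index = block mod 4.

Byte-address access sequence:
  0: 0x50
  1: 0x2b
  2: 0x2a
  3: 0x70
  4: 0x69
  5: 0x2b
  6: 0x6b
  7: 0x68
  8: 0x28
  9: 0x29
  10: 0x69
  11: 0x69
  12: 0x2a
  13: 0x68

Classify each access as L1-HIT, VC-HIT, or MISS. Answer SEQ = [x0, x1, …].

  [0] addr=0x50 blk=20 s=0: MISS | VC []
  [1] addr=0x2b blk=10 s=2: MISS | VC []
  [2] addr=0x2a blk=10 s=2: L1-HIT | VC []
  [3] addr=0x70 blk=28 s=0: MISS | VC [20]
  [4] addr=0x69 blk=26 s=2: MISS | VC [20, 10]
  [5] addr=0x2b blk=10 s=2: VC-HIT | VC [20, 26]
  [6] addr=0x6b blk=26 s=2: VC-HIT | VC [20, 10]
  [7] addr=0x68 blk=26 s=2: L1-HIT | VC [20, 10]
  [8] addr=0x28 blk=10 s=2: VC-HIT | VC [20, 26]
  [9] addr=0x29 blk=10 s=2: L1-HIT | VC [20, 26]
  [10] addr=0x69 blk=26 s=2: VC-HIT | VC [20, 10]
  [11] addr=0x69 blk=26 s=2: L1-HIT | VC [20, 10]
  [12] addr=0x2a blk=10 s=2: VC-HIT | VC [20, 26]
  [13] addr=0x68 blk=26 s=2: VC-HIT | VC [20, 10]

SEQ = [MISS, MISS, L1-HIT, MISS, MISS, VC-HIT, VC-HIT, L1-HIT, VC-HIT, L1-HIT, VC-HIT, L1-HIT, VC-HIT, VC-HIT]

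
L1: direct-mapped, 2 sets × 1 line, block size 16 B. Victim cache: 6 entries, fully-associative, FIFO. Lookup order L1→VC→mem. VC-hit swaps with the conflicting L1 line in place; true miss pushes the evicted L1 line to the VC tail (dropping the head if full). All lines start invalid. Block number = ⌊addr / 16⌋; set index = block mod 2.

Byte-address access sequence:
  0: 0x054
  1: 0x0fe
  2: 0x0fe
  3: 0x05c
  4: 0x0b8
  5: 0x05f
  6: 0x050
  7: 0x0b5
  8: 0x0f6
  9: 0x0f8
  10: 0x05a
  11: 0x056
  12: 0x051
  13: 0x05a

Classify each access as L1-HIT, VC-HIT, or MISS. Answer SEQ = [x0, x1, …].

  [0] addr=0x54 blk=5 s=1: MISS | VC []
  [1] addr=0xfe blk=15 s=1: MISS | VC [5]
  [2] addr=0xfe blk=15 s=1: L1-HIT | VC [5]
  [3] addr=0x5c blk=5 s=1: VC-HIT | VC [15]
  [4] addr=0xb8 blk=11 s=1: MISS | VC [15, 5]
  [5] addr=0x5f blk=5 s=1: VC-HIT | VC [15, 11]
  [6] addr=0x50 blk=5 s=1: L1-HIT | VC [15, 11]
  [7] addr=0xb5 blk=11 s=1: VC-HIT | VC [15, 5]
  [8] addr=0xf6 blk=15 s=1: VC-HIT | VC [11, 5]
  [9] addr=0xf8 blk=15 s=1: L1-HIT | VC [11, 5]
  [10] addr=0x5a blk=5 s=1: VC-HIT | VC [11, 15]
  [11] addr=0x56 blk=5 s=1: L1-HIT | VC [11, 15]
  [12] addr=0x51 blk=5 s=1: L1-HIT | VC [11, 15]
  [13] addr=0x5a blk=5 s=1: L1-HIT | VC [11, 15]

SEQ = [MISS, MISS, L1-HIT, VC-HIT, MISS, VC-HIT, L1-HIT, VC-HIT, VC-HIT, L1-HIT, VC-HIT, L1-HIT, L1-HIT, L1-HIT]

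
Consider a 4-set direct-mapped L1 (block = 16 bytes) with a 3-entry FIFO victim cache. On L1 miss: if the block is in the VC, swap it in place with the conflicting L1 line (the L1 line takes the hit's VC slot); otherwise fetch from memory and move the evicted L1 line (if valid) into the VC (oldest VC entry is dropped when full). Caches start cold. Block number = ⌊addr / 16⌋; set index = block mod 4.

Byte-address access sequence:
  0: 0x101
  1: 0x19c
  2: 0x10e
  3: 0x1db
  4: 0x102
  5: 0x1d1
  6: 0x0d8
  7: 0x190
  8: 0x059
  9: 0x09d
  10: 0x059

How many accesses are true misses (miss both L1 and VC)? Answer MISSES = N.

  [0] addr=0x101 blk=16 s=0: MISS | VC []
  [1] addr=0x19c blk=25 s=1: MISS | VC []
  [2] addr=0x10e blk=16 s=0: L1-HIT | VC []
  [3] addr=0x1db blk=29 s=1: MISS | VC [25]
  [4] addr=0x102 blk=16 s=0: L1-HIT | VC [25]
  [5] addr=0x1d1 blk=29 s=1: L1-HIT | VC [25]
  [6] addr=0xd8 blk=13 s=1: MISS | VC [25, 29]
  [7] addr=0x190 blk=25 s=1: VC-HIT | VC [13, 29]
  [8] addr=0x59 blk=5 s=1: MISS | VC [13, 29, 25]
  [9] addr=0x9d blk=9 s=1: MISS | VC [29, 25, 5]
  [10] addr=0x59 blk=5 s=1: VC-HIT | VC [29, 25, 9]

MISSES = 6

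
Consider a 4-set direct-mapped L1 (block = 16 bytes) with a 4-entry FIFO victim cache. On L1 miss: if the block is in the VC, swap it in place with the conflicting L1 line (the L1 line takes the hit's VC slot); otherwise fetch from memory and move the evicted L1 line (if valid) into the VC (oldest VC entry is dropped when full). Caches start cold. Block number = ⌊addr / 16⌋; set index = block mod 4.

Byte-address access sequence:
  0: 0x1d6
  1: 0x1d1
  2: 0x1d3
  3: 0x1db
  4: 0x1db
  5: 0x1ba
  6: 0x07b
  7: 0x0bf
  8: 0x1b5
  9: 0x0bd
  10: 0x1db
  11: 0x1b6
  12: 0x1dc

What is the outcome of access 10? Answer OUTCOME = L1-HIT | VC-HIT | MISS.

  [0] addr=0x1d6 blk=29 s=1: MISS | VC []
  [1] addr=0x1d1 blk=29 s=1: L1-HIT | VC []
  [2] addr=0x1d3 blk=29 s=1: L1-HIT | VC []
  [3] addr=0x1db blk=29 s=1: L1-HIT | VC []
  [4] addr=0x1db blk=29 s=1: L1-HIT | VC []
  [5] addr=0x1ba blk=27 s=3: MISS | VC []
  [6] addr=0x7b blk=7 s=3: MISS | VC [27]
  [7] addr=0xbf blk=11 s=3: MISS | VC [27, 7]
  [8] addr=0x1b5 blk=27 s=3: VC-HIT | VC [11, 7]
  [9] addr=0xbd blk=11 s=3: VC-HIT | VC [27, 7]
  [10] addr=0x1db blk=29 s=1: L1-HIT | VC [27, 7]
  [11] addr=0x1b6 blk=27 s=3: VC-HIT | VC [11, 7]
  [12] addr=0x1dc blk=29 s=1: L1-HIT | VC [11, 7]

OUTCOME = L1-HIT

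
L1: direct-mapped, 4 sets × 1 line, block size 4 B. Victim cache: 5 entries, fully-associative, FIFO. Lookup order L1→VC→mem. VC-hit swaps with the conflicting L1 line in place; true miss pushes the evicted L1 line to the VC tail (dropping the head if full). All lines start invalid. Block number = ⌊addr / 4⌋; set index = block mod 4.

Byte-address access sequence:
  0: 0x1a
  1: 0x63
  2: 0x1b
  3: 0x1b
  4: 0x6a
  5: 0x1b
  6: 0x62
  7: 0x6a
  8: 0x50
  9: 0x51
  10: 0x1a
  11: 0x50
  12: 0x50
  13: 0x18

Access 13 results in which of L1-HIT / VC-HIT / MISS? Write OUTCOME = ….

OUTCOME = L1-HIT

0: 0x1a (blk 6, set 2) → MISS  vc=[]
1: 0x63 (blk 24, set 0) → MISS  vc=[]
2: 0x1b (blk 6, set 2) → L1-HIT  vc=[]
3: 0x1b (blk 6, set 2) → L1-HIT  vc=[]
4: 0x6a (blk 26, set 2) → MISS  vc=[6]
5: 0x1b (blk 6, set 2) → VC-HIT  vc=[26]
6: 0x62 (blk 24, set 0) → L1-HIT  vc=[26]
7: 0x6a (blk 26, set 2) → VC-HIT  vc=[6]
8: 0x50 (blk 20, set 0) → MISS  vc=[6, 24]
9: 0x51 (blk 20, set 0) → L1-HIT  vc=[6, 24]
10: 0x1a (blk 6, set 2) → VC-HIT  vc=[26, 24]
11: 0x50 (blk 20, set 0) → L1-HIT  vc=[26, 24]
12: 0x50 (blk 20, set 0) → L1-HIT  vc=[26, 24]
13: 0x18 (blk 6, set 2) → L1-HIT  vc=[26, 24]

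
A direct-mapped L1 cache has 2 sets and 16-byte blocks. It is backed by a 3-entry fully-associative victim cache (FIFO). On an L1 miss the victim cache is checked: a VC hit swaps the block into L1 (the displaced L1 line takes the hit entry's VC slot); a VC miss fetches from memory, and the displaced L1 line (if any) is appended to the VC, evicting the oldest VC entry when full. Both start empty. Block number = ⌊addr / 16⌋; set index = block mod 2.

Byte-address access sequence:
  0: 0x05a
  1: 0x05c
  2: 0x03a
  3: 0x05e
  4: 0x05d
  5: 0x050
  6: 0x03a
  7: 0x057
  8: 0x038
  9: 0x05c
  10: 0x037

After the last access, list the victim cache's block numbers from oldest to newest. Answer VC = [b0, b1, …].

  [0] addr=0x5a blk=5 s=1: MISS | VC []
  [1] addr=0x5c blk=5 s=1: L1-HIT | VC []
  [2] addr=0x3a blk=3 s=1: MISS | VC [5]
  [3] addr=0x5e blk=5 s=1: VC-HIT | VC [3]
  [4] addr=0x5d blk=5 s=1: L1-HIT | VC [3]
  [5] addr=0x50 blk=5 s=1: L1-HIT | VC [3]
  [6] addr=0x3a blk=3 s=1: VC-HIT | VC [5]
  [7] addr=0x57 blk=5 s=1: VC-HIT | VC [3]
  [8] addr=0x38 blk=3 s=1: VC-HIT | VC [5]
  [9] addr=0x5c blk=5 s=1: VC-HIT | VC [3]
  [10] addr=0x37 blk=3 s=1: VC-HIT | VC [5]

VC = [5]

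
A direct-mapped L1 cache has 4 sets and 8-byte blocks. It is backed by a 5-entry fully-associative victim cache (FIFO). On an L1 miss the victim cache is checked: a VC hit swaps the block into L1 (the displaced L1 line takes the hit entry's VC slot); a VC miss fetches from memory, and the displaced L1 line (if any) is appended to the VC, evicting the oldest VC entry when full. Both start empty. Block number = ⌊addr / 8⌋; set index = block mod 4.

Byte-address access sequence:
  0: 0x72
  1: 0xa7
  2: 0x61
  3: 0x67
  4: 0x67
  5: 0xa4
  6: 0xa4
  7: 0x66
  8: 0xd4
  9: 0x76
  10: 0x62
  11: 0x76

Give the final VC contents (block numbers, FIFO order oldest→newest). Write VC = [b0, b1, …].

VC = [20, 26]

#0 0x72→b14/s2 MISS; vc=[]
#1 0xa7→b20/s0 MISS; vc=[]
#2 0x61→b12/s0 MISS; vc=[20]
#3 0x67→b12/s0 L1-HIT; vc=[20]
#4 0x67→b12/s0 L1-HIT; vc=[20]
#5 0xa4→b20/s0 VC-HIT; vc=[12]
#6 0xa4→b20/s0 L1-HIT; vc=[12]
#7 0x66→b12/s0 VC-HIT; vc=[20]
#8 0xd4→b26/s2 MISS; vc=[20,14]
#9 0x76→b14/s2 VC-HIT; vc=[20,26]
#10 0x62→b12/s0 L1-HIT; vc=[20,26]
#11 0x76→b14/s2 L1-HIT; vc=[20,26]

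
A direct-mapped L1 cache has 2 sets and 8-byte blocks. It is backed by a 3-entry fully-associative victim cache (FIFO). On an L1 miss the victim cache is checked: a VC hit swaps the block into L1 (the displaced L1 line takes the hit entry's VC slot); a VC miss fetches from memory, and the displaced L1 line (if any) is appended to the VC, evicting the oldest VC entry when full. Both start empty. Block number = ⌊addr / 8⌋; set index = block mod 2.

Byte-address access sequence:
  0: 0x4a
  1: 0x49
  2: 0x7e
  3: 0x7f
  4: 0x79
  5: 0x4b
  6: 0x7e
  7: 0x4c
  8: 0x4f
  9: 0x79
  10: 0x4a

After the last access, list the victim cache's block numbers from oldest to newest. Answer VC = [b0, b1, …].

VC = [15]

0: 0x4a (blk 9, set 1) → MISS  vc=[]
1: 0x49 (blk 9, set 1) → L1-HIT  vc=[]
2: 0x7e (blk 15, set 1) → MISS  vc=[9]
3: 0x7f (blk 15, set 1) → L1-HIT  vc=[9]
4: 0x79 (blk 15, set 1) → L1-HIT  vc=[9]
5: 0x4b (blk 9, set 1) → VC-HIT  vc=[15]
6: 0x7e (blk 15, set 1) → VC-HIT  vc=[9]
7: 0x4c (blk 9, set 1) → VC-HIT  vc=[15]
8: 0x4f (blk 9, set 1) → L1-HIT  vc=[15]
9: 0x79 (blk 15, set 1) → VC-HIT  vc=[9]
10: 0x4a (blk 9, set 1) → VC-HIT  vc=[15]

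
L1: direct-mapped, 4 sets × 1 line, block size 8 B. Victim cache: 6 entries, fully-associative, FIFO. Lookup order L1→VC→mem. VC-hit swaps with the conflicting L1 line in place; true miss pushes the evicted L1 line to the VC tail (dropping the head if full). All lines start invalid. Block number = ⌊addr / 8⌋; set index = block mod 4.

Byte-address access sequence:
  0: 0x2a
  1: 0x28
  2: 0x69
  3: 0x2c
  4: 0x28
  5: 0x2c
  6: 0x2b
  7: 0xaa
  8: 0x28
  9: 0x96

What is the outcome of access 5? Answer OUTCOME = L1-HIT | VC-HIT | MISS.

OUTCOME = L1-HIT

  [0] addr=0x2a blk=5 s=1: MISS | VC []
  [1] addr=0x28 blk=5 s=1: L1-HIT | VC []
  [2] addr=0x69 blk=13 s=1: MISS | VC [5]
  [3] addr=0x2c blk=5 s=1: VC-HIT | VC [13]
  [4] addr=0x28 blk=5 s=1: L1-HIT | VC [13]
  [5] addr=0x2c blk=5 s=1: L1-HIT | VC [13]
  [6] addr=0x2b blk=5 s=1: L1-HIT | VC [13]
  [7] addr=0xaa blk=21 s=1: MISS | VC [13, 5]
  [8] addr=0x28 blk=5 s=1: VC-HIT | VC [13, 21]
  [9] addr=0x96 blk=18 s=2: MISS | VC [13, 21]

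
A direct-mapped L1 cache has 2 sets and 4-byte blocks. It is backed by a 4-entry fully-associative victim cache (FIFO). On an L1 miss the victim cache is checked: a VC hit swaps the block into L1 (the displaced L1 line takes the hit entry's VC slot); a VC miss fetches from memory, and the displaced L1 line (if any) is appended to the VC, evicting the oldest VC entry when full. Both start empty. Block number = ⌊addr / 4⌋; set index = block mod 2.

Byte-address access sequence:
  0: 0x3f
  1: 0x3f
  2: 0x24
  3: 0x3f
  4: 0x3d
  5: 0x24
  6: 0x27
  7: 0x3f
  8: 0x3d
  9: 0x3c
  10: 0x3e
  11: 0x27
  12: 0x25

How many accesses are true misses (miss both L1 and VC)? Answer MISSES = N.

  [0] addr=0x3f blk=15 s=1: MISS | VC []
  [1] addr=0x3f blk=15 s=1: L1-HIT | VC []
  [2] addr=0x24 blk=9 s=1: MISS | VC [15]
  [3] addr=0x3f blk=15 s=1: VC-HIT | VC [9]
  [4] addr=0x3d blk=15 s=1: L1-HIT | VC [9]
  [5] addr=0x24 blk=9 s=1: VC-HIT | VC [15]
  [6] addr=0x27 blk=9 s=1: L1-HIT | VC [15]
  [7] addr=0x3f blk=15 s=1: VC-HIT | VC [9]
  [8] addr=0x3d blk=15 s=1: L1-HIT | VC [9]
  [9] addr=0x3c blk=15 s=1: L1-HIT | VC [9]
  [10] addr=0x3e blk=15 s=1: L1-HIT | VC [9]
  [11] addr=0x27 blk=9 s=1: VC-HIT | VC [15]
  [12] addr=0x25 blk=9 s=1: L1-HIT | VC [15]

MISSES = 2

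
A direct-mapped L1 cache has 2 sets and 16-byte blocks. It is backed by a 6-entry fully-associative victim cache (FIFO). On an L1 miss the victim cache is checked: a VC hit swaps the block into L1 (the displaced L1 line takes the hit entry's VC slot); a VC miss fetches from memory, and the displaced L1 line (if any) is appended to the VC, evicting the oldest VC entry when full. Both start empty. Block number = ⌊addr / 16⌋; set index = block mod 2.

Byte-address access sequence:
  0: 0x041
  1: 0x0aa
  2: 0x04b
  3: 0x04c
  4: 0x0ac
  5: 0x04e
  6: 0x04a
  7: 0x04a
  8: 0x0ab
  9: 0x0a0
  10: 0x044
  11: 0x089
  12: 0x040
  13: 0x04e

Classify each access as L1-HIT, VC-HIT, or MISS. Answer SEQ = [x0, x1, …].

0: 0x41 (blk 4, set 0) → MISS  vc=[]
1: 0xaa (blk 10, set 0) → MISS  vc=[4]
2: 0x4b (blk 4, set 0) → VC-HIT  vc=[10]
3: 0x4c (blk 4, set 0) → L1-HIT  vc=[10]
4: 0xac (blk 10, set 0) → VC-HIT  vc=[4]
5: 0x4e (blk 4, set 0) → VC-HIT  vc=[10]
6: 0x4a (blk 4, set 0) → L1-HIT  vc=[10]
7: 0x4a (blk 4, set 0) → L1-HIT  vc=[10]
8: 0xab (blk 10, set 0) → VC-HIT  vc=[4]
9: 0xa0 (blk 10, set 0) → L1-HIT  vc=[4]
10: 0x44 (blk 4, set 0) → VC-HIT  vc=[10]
11: 0x89 (blk 8, set 0) → MISS  vc=[10, 4]
12: 0x40 (blk 4, set 0) → VC-HIT  vc=[10, 8]
13: 0x4e (blk 4, set 0) → L1-HIT  vc=[10, 8]

SEQ = [MISS, MISS, VC-HIT, L1-HIT, VC-HIT, VC-HIT, L1-HIT, L1-HIT, VC-HIT, L1-HIT, VC-HIT, MISS, VC-HIT, L1-HIT]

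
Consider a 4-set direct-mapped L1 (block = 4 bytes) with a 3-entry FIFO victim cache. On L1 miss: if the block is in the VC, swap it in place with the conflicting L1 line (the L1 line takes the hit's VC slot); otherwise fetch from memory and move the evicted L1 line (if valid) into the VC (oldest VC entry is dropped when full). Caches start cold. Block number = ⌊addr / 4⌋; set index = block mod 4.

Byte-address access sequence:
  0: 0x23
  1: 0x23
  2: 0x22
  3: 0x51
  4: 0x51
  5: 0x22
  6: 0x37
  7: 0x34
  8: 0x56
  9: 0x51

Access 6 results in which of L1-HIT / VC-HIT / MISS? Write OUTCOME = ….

OUTCOME = MISS

0: 0x23 (blk 8, set 0) → MISS  vc=[]
1: 0x23 (blk 8, set 0) → L1-HIT  vc=[]
2: 0x22 (blk 8, set 0) → L1-HIT  vc=[]
3: 0x51 (blk 20, set 0) → MISS  vc=[8]
4: 0x51 (blk 20, set 0) → L1-HIT  vc=[8]
5: 0x22 (blk 8, set 0) → VC-HIT  vc=[20]
6: 0x37 (blk 13, set 1) → MISS  vc=[20]
7: 0x34 (blk 13, set 1) → L1-HIT  vc=[20]
8: 0x56 (blk 21, set 1) → MISS  vc=[20, 13]
9: 0x51 (blk 20, set 0) → VC-HIT  vc=[8, 13]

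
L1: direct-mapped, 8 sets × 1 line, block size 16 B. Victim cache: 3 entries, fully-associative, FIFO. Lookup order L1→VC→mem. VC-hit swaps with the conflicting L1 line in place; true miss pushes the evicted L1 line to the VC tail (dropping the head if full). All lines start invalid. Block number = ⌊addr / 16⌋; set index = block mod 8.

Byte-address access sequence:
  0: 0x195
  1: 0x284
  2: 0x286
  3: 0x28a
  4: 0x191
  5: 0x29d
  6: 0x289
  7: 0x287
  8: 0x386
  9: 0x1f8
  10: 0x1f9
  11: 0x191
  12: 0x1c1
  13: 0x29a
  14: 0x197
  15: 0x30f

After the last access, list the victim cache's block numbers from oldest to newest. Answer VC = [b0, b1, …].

VC = [41, 40, 56]

0: 0x195 (blk 25, set 1) → MISS  vc=[]
1: 0x284 (blk 40, set 0) → MISS  vc=[]
2: 0x286 (blk 40, set 0) → L1-HIT  vc=[]
3: 0x28a (blk 40, set 0) → L1-HIT  vc=[]
4: 0x191 (blk 25, set 1) → L1-HIT  vc=[]
5: 0x29d (blk 41, set 1) → MISS  vc=[25]
6: 0x289 (blk 40, set 0) → L1-HIT  vc=[25]
7: 0x287 (blk 40, set 0) → L1-HIT  vc=[25]
8: 0x386 (blk 56, set 0) → MISS  vc=[25, 40]
9: 0x1f8 (blk 31, set 7) → MISS  vc=[25, 40]
10: 0x1f9 (blk 31, set 7) → L1-HIT  vc=[25, 40]
11: 0x191 (blk 25, set 1) → VC-HIT  vc=[41, 40]
12: 0x1c1 (blk 28, set 4) → MISS  vc=[41, 40]
13: 0x29a (blk 41, set 1) → VC-HIT  vc=[25, 40]
14: 0x197 (blk 25, set 1) → VC-HIT  vc=[41, 40]
15: 0x30f (blk 48, set 0) → MISS  vc=[41, 40, 56]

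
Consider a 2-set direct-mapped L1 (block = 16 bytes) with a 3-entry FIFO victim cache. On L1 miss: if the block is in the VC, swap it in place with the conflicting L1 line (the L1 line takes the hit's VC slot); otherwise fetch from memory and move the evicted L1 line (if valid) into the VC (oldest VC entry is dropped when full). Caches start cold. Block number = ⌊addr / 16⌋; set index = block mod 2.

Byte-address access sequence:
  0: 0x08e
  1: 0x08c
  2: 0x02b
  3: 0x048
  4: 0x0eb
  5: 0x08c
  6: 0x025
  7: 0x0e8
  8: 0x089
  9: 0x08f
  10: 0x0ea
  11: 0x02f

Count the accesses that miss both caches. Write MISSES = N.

MISSES = 4

  [0] addr=0x8e blk=8 s=0: MISS | VC []
  [1] addr=0x8c blk=8 s=0: L1-HIT | VC []
  [2] addr=0x2b blk=2 s=0: MISS | VC [8]
  [3] addr=0x48 blk=4 s=0: MISS | VC [8, 2]
  [4] addr=0xeb blk=14 s=0: MISS | VC [8, 2, 4]
  [5] addr=0x8c blk=8 s=0: VC-HIT | VC [14, 2, 4]
  [6] addr=0x25 blk=2 s=0: VC-HIT | VC [14, 8, 4]
  [7] addr=0xe8 blk=14 s=0: VC-HIT | VC [2, 8, 4]
  [8] addr=0x89 blk=8 s=0: VC-HIT | VC [2, 14, 4]
  [9] addr=0x8f blk=8 s=0: L1-HIT | VC [2, 14, 4]
  [10] addr=0xea blk=14 s=0: VC-HIT | VC [2, 8, 4]
  [11] addr=0x2f blk=2 s=0: VC-HIT | VC [14, 8, 4]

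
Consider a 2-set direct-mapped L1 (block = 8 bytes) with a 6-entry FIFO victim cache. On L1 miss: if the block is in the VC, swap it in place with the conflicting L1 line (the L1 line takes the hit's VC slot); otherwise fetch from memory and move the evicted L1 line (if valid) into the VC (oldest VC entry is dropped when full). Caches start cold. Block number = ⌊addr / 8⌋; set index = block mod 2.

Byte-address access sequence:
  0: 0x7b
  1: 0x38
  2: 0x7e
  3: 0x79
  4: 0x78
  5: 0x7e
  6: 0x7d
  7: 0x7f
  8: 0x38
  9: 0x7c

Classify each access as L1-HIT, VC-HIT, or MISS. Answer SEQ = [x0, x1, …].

0: 0x7b (blk 15, set 1) → MISS  vc=[]
1: 0x38 (blk 7, set 1) → MISS  vc=[15]
2: 0x7e (blk 15, set 1) → VC-HIT  vc=[7]
3: 0x79 (blk 15, set 1) → L1-HIT  vc=[7]
4: 0x78 (blk 15, set 1) → L1-HIT  vc=[7]
5: 0x7e (blk 15, set 1) → L1-HIT  vc=[7]
6: 0x7d (blk 15, set 1) → L1-HIT  vc=[7]
7: 0x7f (blk 15, set 1) → L1-HIT  vc=[7]
8: 0x38 (blk 7, set 1) → VC-HIT  vc=[15]
9: 0x7c (blk 15, set 1) → VC-HIT  vc=[7]

SEQ = [MISS, MISS, VC-HIT, L1-HIT, L1-HIT, L1-HIT, L1-HIT, L1-HIT, VC-HIT, VC-HIT]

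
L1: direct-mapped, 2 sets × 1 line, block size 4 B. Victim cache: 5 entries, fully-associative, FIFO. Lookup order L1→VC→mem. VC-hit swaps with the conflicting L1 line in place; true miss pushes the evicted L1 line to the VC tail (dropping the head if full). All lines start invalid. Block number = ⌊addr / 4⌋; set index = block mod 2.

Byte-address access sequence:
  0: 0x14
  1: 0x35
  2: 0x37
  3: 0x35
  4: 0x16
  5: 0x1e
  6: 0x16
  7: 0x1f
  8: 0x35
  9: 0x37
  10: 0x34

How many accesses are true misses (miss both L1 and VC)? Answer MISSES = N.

MISSES = 3

0: 0x14 (blk 5, set 1) → MISS  vc=[]
1: 0x35 (blk 13, set 1) → MISS  vc=[5]
2: 0x37 (blk 13, set 1) → L1-HIT  vc=[5]
3: 0x35 (blk 13, set 1) → L1-HIT  vc=[5]
4: 0x16 (blk 5, set 1) → VC-HIT  vc=[13]
5: 0x1e (blk 7, set 1) → MISS  vc=[13, 5]
6: 0x16 (blk 5, set 1) → VC-HIT  vc=[13, 7]
7: 0x1f (blk 7, set 1) → VC-HIT  vc=[13, 5]
8: 0x35 (blk 13, set 1) → VC-HIT  vc=[7, 5]
9: 0x37 (blk 13, set 1) → L1-HIT  vc=[7, 5]
10: 0x34 (blk 13, set 1) → L1-HIT  vc=[7, 5]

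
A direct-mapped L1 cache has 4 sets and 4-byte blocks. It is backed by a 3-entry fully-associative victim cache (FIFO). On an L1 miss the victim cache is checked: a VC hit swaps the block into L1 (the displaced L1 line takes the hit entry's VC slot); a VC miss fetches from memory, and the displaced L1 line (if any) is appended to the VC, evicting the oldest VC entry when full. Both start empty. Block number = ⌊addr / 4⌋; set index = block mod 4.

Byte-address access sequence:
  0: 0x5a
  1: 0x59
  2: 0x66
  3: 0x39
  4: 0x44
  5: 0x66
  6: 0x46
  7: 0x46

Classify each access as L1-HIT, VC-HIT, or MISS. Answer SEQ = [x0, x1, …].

  [0] addr=0x5a blk=22 s=2: MISS | VC []
  [1] addr=0x59 blk=22 s=2: L1-HIT | VC []
  [2] addr=0x66 blk=25 s=1: MISS | VC []
  [3] addr=0x39 blk=14 s=2: MISS | VC [22]
  [4] addr=0x44 blk=17 s=1: MISS | VC [22, 25]
  [5] addr=0x66 blk=25 s=1: VC-HIT | VC [22, 17]
  [6] addr=0x46 blk=17 s=1: VC-HIT | VC [22, 25]
  [7] addr=0x46 blk=17 s=1: L1-HIT | VC [22, 25]

SEQ = [MISS, L1-HIT, MISS, MISS, MISS, VC-HIT, VC-HIT, L1-HIT]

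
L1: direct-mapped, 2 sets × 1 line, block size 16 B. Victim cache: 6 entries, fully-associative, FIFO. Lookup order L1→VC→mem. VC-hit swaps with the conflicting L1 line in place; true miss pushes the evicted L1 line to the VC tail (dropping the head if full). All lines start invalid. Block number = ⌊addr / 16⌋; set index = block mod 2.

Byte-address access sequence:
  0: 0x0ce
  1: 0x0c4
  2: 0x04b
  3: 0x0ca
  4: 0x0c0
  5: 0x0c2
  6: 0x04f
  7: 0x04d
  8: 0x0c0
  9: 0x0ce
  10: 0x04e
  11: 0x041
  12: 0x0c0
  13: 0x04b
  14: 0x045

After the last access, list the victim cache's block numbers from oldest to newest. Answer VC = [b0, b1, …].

VC = [12]

0: 0xce (blk 12, set 0) → MISS  vc=[]
1: 0xc4 (blk 12, set 0) → L1-HIT  vc=[]
2: 0x4b (blk 4, set 0) → MISS  vc=[12]
3: 0xca (blk 12, set 0) → VC-HIT  vc=[4]
4: 0xc0 (blk 12, set 0) → L1-HIT  vc=[4]
5: 0xc2 (blk 12, set 0) → L1-HIT  vc=[4]
6: 0x4f (blk 4, set 0) → VC-HIT  vc=[12]
7: 0x4d (blk 4, set 0) → L1-HIT  vc=[12]
8: 0xc0 (blk 12, set 0) → VC-HIT  vc=[4]
9: 0xce (blk 12, set 0) → L1-HIT  vc=[4]
10: 0x4e (blk 4, set 0) → VC-HIT  vc=[12]
11: 0x41 (blk 4, set 0) → L1-HIT  vc=[12]
12: 0xc0 (blk 12, set 0) → VC-HIT  vc=[4]
13: 0x4b (blk 4, set 0) → VC-HIT  vc=[12]
14: 0x45 (blk 4, set 0) → L1-HIT  vc=[12]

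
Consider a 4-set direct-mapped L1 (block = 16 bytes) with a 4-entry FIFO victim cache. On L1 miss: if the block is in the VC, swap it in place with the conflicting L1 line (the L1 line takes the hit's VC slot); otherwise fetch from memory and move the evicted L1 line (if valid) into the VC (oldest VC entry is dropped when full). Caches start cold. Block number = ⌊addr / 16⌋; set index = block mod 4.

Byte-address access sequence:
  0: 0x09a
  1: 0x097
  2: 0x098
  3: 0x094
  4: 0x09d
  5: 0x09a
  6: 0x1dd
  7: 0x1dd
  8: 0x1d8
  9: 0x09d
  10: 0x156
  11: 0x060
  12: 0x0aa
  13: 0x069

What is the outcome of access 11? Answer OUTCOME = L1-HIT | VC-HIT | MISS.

OUTCOME = MISS

#0 0x9a→b9/s1 MISS; vc=[]
#1 0x97→b9/s1 L1-HIT; vc=[]
#2 0x98→b9/s1 L1-HIT; vc=[]
#3 0x94→b9/s1 L1-HIT; vc=[]
#4 0x9d→b9/s1 L1-HIT; vc=[]
#5 0x9a→b9/s1 L1-HIT; vc=[]
#6 0x1dd→b29/s1 MISS; vc=[9]
#7 0x1dd→b29/s1 L1-HIT; vc=[9]
#8 0x1d8→b29/s1 L1-HIT; vc=[9]
#9 0x9d→b9/s1 VC-HIT; vc=[29]
#10 0x156→b21/s1 MISS; vc=[29,9]
#11 0x60→b6/s2 MISS; vc=[29,9]
#12 0xaa→b10/s2 MISS; vc=[29,9,6]
#13 0x69→b6/s2 VC-HIT; vc=[29,9,10]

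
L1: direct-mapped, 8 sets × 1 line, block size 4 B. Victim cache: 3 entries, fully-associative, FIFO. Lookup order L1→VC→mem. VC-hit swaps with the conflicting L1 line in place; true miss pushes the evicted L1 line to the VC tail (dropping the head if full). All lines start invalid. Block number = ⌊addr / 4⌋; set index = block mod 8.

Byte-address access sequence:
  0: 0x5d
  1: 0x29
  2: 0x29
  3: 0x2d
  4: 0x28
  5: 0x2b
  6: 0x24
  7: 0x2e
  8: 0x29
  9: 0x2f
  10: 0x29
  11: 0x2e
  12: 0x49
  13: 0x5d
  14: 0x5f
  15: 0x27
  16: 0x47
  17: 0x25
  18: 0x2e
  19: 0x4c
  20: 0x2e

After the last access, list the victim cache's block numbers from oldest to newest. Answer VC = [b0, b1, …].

#0 0x5d→b23/s7 MISS; vc=[]
#1 0x29→b10/s2 MISS; vc=[]
#2 0x29→b10/s2 L1-HIT; vc=[]
#3 0x2d→b11/s3 MISS; vc=[]
#4 0x28→b10/s2 L1-HIT; vc=[]
#5 0x2b→b10/s2 L1-HIT; vc=[]
#6 0x24→b9/s1 MISS; vc=[]
#7 0x2e→b11/s3 L1-HIT; vc=[]
#8 0x29→b10/s2 L1-HIT; vc=[]
#9 0x2f→b11/s3 L1-HIT; vc=[]
#10 0x29→b10/s2 L1-HIT; vc=[]
#11 0x2e→b11/s3 L1-HIT; vc=[]
#12 0x49→b18/s2 MISS; vc=[10]
#13 0x5d→b23/s7 L1-HIT; vc=[10]
#14 0x5f→b23/s7 L1-HIT; vc=[10]
#15 0x27→b9/s1 L1-HIT; vc=[10]
#16 0x47→b17/s1 MISS; vc=[10,9]
#17 0x25→b9/s1 VC-HIT; vc=[10,17]
#18 0x2e→b11/s3 L1-HIT; vc=[10,17]
#19 0x4c→b19/s3 MISS; vc=[10,17,11]
#20 0x2e→b11/s3 VC-HIT; vc=[10,17,19]

VC = [10, 17, 19]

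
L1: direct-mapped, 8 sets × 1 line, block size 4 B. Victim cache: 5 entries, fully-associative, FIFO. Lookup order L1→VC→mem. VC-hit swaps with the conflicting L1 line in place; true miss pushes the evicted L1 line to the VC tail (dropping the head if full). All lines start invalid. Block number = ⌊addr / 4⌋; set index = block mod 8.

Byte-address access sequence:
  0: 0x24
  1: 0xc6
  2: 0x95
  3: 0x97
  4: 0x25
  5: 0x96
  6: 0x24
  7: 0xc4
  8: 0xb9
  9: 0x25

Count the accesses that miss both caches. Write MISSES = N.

#0 0x24→b9/s1 MISS; vc=[]
#1 0xc6→b49/s1 MISS; vc=[9]
#2 0x95→b37/s5 MISS; vc=[9]
#3 0x97→b37/s5 L1-HIT; vc=[9]
#4 0x25→b9/s1 VC-HIT; vc=[49]
#5 0x96→b37/s5 L1-HIT; vc=[49]
#6 0x24→b9/s1 L1-HIT; vc=[49]
#7 0xc4→b49/s1 VC-HIT; vc=[9]
#8 0xb9→b46/s6 MISS; vc=[9]
#9 0x25→b9/s1 VC-HIT; vc=[49]

MISSES = 4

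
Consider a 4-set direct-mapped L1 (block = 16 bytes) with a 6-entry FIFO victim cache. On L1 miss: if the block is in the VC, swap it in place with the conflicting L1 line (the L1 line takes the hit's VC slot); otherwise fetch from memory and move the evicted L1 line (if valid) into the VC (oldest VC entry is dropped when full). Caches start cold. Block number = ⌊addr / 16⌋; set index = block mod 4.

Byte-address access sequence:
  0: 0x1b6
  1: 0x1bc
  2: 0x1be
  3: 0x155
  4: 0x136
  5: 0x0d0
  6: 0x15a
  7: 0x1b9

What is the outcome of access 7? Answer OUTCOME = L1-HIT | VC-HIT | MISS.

OUTCOME = VC-HIT

0: 0x1b6 (blk 27, set 3) → MISS  vc=[]
1: 0x1bc (blk 27, set 3) → L1-HIT  vc=[]
2: 0x1be (blk 27, set 3) → L1-HIT  vc=[]
3: 0x155 (blk 21, set 1) → MISS  vc=[]
4: 0x136 (blk 19, set 3) → MISS  vc=[27]
5: 0xd0 (blk 13, set 1) → MISS  vc=[27, 21]
6: 0x15a (blk 21, set 1) → VC-HIT  vc=[27, 13]
7: 0x1b9 (blk 27, set 3) → VC-HIT  vc=[19, 13]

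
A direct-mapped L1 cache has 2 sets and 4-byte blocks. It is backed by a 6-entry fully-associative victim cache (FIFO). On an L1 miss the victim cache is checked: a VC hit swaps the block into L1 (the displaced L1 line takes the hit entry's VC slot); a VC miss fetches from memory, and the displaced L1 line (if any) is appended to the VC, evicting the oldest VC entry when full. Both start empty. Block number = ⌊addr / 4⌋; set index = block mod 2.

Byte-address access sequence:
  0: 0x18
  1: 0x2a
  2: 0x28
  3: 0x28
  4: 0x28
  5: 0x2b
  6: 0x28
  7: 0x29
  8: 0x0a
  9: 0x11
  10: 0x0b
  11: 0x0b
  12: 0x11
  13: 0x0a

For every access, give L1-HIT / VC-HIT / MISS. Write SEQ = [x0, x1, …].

#0 0x18→b6/s0 MISS; vc=[]
#1 0x2a→b10/s0 MISS; vc=[6]
#2 0x28→b10/s0 L1-HIT; vc=[6]
#3 0x28→b10/s0 L1-HIT; vc=[6]
#4 0x28→b10/s0 L1-HIT; vc=[6]
#5 0x2b→b10/s0 L1-HIT; vc=[6]
#6 0x28→b10/s0 L1-HIT; vc=[6]
#7 0x29→b10/s0 L1-HIT; vc=[6]
#8 0xa→b2/s0 MISS; vc=[6,10]
#9 0x11→b4/s0 MISS; vc=[6,10,2]
#10 0xb→b2/s0 VC-HIT; vc=[6,10,4]
#11 0xb→b2/s0 L1-HIT; vc=[6,10,4]
#12 0x11→b4/s0 VC-HIT; vc=[6,10,2]
#13 0xa→b2/s0 VC-HIT; vc=[6,10,4]

SEQ = [MISS, MISS, L1-HIT, L1-HIT, L1-HIT, L1-HIT, L1-HIT, L1-HIT, MISS, MISS, VC-HIT, L1-HIT, VC-HIT, VC-HIT]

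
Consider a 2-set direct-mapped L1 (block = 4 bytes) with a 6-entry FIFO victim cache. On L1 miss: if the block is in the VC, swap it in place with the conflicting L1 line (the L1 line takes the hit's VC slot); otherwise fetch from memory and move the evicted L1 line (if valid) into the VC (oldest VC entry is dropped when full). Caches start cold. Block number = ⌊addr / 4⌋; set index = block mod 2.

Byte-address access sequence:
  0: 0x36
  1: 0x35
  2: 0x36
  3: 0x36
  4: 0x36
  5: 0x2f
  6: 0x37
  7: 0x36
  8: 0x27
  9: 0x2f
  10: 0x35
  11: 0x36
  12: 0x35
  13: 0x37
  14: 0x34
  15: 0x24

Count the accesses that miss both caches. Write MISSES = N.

0: 0x36 (blk 13, set 1) → MISS  vc=[]
1: 0x35 (blk 13, set 1) → L1-HIT  vc=[]
2: 0x36 (blk 13, set 1) → L1-HIT  vc=[]
3: 0x36 (blk 13, set 1) → L1-HIT  vc=[]
4: 0x36 (blk 13, set 1) → L1-HIT  vc=[]
5: 0x2f (blk 11, set 1) → MISS  vc=[13]
6: 0x37 (blk 13, set 1) → VC-HIT  vc=[11]
7: 0x36 (blk 13, set 1) → L1-HIT  vc=[11]
8: 0x27 (blk 9, set 1) → MISS  vc=[11, 13]
9: 0x2f (blk 11, set 1) → VC-HIT  vc=[9, 13]
10: 0x35 (blk 13, set 1) → VC-HIT  vc=[9, 11]
11: 0x36 (blk 13, set 1) → L1-HIT  vc=[9, 11]
12: 0x35 (blk 13, set 1) → L1-HIT  vc=[9, 11]
13: 0x37 (blk 13, set 1) → L1-HIT  vc=[9, 11]
14: 0x34 (blk 13, set 1) → L1-HIT  vc=[9, 11]
15: 0x24 (blk 9, set 1) → VC-HIT  vc=[13, 11]

MISSES = 3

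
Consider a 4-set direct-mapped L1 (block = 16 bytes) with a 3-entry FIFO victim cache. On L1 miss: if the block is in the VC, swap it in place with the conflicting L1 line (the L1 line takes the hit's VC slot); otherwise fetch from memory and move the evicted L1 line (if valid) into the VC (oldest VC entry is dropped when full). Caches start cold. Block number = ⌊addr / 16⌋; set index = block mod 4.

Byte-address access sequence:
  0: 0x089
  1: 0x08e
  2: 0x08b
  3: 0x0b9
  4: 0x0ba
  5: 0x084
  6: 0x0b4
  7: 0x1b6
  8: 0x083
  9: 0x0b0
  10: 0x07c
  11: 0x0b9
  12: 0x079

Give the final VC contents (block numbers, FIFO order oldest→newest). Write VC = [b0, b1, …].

VC = [27, 11]

#0 0x89→b8/s0 MISS; vc=[]
#1 0x8e→b8/s0 L1-HIT; vc=[]
#2 0x8b→b8/s0 L1-HIT; vc=[]
#3 0xb9→b11/s3 MISS; vc=[]
#4 0xba→b11/s3 L1-HIT; vc=[]
#5 0x84→b8/s0 L1-HIT; vc=[]
#6 0xb4→b11/s3 L1-HIT; vc=[]
#7 0x1b6→b27/s3 MISS; vc=[11]
#8 0x83→b8/s0 L1-HIT; vc=[11]
#9 0xb0→b11/s3 VC-HIT; vc=[27]
#10 0x7c→b7/s3 MISS; vc=[27,11]
#11 0xb9→b11/s3 VC-HIT; vc=[27,7]
#12 0x79→b7/s3 VC-HIT; vc=[27,11]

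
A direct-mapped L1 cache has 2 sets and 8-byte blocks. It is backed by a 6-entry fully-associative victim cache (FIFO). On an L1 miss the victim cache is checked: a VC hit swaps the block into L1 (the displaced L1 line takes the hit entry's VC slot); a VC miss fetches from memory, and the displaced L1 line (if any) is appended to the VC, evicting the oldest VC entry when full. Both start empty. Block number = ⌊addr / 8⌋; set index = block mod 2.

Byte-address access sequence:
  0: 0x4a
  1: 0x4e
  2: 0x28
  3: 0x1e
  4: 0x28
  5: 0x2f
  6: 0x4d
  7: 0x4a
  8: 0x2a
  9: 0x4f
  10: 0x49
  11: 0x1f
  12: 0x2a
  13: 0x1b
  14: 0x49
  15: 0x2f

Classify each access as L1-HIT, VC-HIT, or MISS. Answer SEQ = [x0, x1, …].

SEQ = [MISS, L1-HIT, MISS, MISS, VC-HIT, L1-HIT, VC-HIT, L1-HIT, VC-HIT, VC-HIT, L1-HIT, VC-HIT, VC-HIT, VC-HIT, VC-HIT, VC-HIT]

  [0] addr=0x4a blk=9 s=1: MISS | VC []
  [1] addr=0x4e blk=9 s=1: L1-HIT | VC []
  [2] addr=0x28 blk=5 s=1: MISS | VC [9]
  [3] addr=0x1e blk=3 s=1: MISS | VC [9, 5]
  [4] addr=0x28 blk=5 s=1: VC-HIT | VC [9, 3]
  [5] addr=0x2f blk=5 s=1: L1-HIT | VC [9, 3]
  [6] addr=0x4d blk=9 s=1: VC-HIT | VC [5, 3]
  [7] addr=0x4a blk=9 s=1: L1-HIT | VC [5, 3]
  [8] addr=0x2a blk=5 s=1: VC-HIT | VC [9, 3]
  [9] addr=0x4f blk=9 s=1: VC-HIT | VC [5, 3]
  [10] addr=0x49 blk=9 s=1: L1-HIT | VC [5, 3]
  [11] addr=0x1f blk=3 s=1: VC-HIT | VC [5, 9]
  [12] addr=0x2a blk=5 s=1: VC-HIT | VC [3, 9]
  [13] addr=0x1b blk=3 s=1: VC-HIT | VC [5, 9]
  [14] addr=0x49 blk=9 s=1: VC-HIT | VC [5, 3]
  [15] addr=0x2f blk=5 s=1: VC-HIT | VC [9, 3]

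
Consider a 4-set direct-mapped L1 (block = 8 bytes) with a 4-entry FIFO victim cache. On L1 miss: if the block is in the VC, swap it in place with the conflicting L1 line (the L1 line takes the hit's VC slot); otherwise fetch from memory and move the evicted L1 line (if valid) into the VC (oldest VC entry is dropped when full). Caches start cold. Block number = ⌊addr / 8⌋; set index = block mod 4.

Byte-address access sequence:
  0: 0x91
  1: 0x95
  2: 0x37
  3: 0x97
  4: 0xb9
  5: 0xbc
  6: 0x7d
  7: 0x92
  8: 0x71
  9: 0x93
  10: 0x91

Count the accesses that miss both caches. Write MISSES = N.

0: 0x91 (blk 18, set 2) → MISS  vc=[]
1: 0x95 (blk 18, set 2) → L1-HIT  vc=[]
2: 0x37 (blk 6, set 2) → MISS  vc=[18]
3: 0x97 (blk 18, set 2) → VC-HIT  vc=[6]
4: 0xb9 (blk 23, set 3) → MISS  vc=[6]
5: 0xbc (blk 23, set 3) → L1-HIT  vc=[6]
6: 0x7d (blk 15, set 3) → MISS  vc=[6, 23]
7: 0x92 (blk 18, set 2) → L1-HIT  vc=[6, 23]
8: 0x71 (blk 14, set 2) → MISS  vc=[6, 23, 18]
9: 0x93 (blk 18, set 2) → VC-HIT  vc=[6, 23, 14]
10: 0x91 (blk 18, set 2) → L1-HIT  vc=[6, 23, 14]

MISSES = 5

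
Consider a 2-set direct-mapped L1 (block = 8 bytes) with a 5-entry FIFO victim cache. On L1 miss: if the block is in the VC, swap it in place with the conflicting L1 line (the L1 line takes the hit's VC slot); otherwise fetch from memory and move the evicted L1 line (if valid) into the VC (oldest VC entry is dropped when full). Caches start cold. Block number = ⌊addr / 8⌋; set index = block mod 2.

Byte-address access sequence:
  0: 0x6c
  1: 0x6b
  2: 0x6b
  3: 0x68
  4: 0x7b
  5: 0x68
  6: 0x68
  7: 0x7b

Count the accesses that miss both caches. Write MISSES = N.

  [0] addr=0x6c blk=13 s=1: MISS | VC []
  [1] addr=0x6b blk=13 s=1: L1-HIT | VC []
  [2] addr=0x6b blk=13 s=1: L1-HIT | VC []
  [3] addr=0x68 blk=13 s=1: L1-HIT | VC []
  [4] addr=0x7b blk=15 s=1: MISS | VC [13]
  [5] addr=0x68 blk=13 s=1: VC-HIT | VC [15]
  [6] addr=0x68 blk=13 s=1: L1-HIT | VC [15]
  [7] addr=0x7b blk=15 s=1: VC-HIT | VC [13]

MISSES = 2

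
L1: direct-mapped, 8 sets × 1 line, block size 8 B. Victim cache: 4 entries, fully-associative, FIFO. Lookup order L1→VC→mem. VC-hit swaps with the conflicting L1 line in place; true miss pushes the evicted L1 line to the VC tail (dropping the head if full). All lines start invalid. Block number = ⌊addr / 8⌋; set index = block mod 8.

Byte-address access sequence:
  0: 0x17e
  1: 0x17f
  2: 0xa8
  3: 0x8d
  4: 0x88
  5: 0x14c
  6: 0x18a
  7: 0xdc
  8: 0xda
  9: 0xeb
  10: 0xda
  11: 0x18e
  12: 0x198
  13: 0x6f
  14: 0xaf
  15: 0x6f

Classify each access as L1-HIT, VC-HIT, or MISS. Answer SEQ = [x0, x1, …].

#0 0x17e→b47/s7 MISS; vc=[]
#1 0x17f→b47/s7 L1-HIT; vc=[]
#2 0xa8→b21/s5 MISS; vc=[]
#3 0x8d→b17/s1 MISS; vc=[]
#4 0x88→b17/s1 L1-HIT; vc=[]
#5 0x14c→b41/s1 MISS; vc=[17]
#6 0x18a→b49/s1 MISS; vc=[17,41]
#7 0xdc→b27/s3 MISS; vc=[17,41]
#8 0xda→b27/s3 L1-HIT; vc=[17,41]
#9 0xeb→b29/s5 MISS; vc=[17,41,21]
#10 0xda→b27/s3 L1-HIT; vc=[17,41,21]
#11 0x18e→b49/s1 L1-HIT; vc=[17,41,21]
#12 0x198→b51/s3 MISS; vc=[17,41,21,27]
#13 0x6f→b13/s5 MISS; vc=[41,21,27,29]
#14 0xaf→b21/s5 VC-HIT; vc=[41,13,27,29]
#15 0x6f→b13/s5 VC-HIT; vc=[41,21,27,29]

SEQ = [MISS, L1-HIT, MISS, MISS, L1-HIT, MISS, MISS, MISS, L1-HIT, MISS, L1-HIT, L1-HIT, MISS, MISS, VC-HIT, VC-HIT]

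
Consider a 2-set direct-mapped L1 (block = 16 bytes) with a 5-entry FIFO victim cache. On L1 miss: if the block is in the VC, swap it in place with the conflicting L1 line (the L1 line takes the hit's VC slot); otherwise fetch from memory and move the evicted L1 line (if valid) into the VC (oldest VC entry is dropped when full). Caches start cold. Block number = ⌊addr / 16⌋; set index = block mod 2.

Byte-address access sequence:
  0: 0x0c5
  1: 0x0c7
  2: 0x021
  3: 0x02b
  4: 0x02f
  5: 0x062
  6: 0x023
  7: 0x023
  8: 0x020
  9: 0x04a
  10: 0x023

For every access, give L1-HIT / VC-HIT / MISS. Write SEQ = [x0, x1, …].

SEQ = [MISS, L1-HIT, MISS, L1-HIT, L1-HIT, MISS, VC-HIT, L1-HIT, L1-HIT, MISS, VC-HIT]

#0 0xc5→b12/s0 MISS; vc=[]
#1 0xc7→b12/s0 L1-HIT; vc=[]
#2 0x21→b2/s0 MISS; vc=[12]
#3 0x2b→b2/s0 L1-HIT; vc=[12]
#4 0x2f→b2/s0 L1-HIT; vc=[12]
#5 0x62→b6/s0 MISS; vc=[12,2]
#6 0x23→b2/s0 VC-HIT; vc=[12,6]
#7 0x23→b2/s0 L1-HIT; vc=[12,6]
#8 0x20→b2/s0 L1-HIT; vc=[12,6]
#9 0x4a→b4/s0 MISS; vc=[12,6,2]
#10 0x23→b2/s0 VC-HIT; vc=[12,6,4]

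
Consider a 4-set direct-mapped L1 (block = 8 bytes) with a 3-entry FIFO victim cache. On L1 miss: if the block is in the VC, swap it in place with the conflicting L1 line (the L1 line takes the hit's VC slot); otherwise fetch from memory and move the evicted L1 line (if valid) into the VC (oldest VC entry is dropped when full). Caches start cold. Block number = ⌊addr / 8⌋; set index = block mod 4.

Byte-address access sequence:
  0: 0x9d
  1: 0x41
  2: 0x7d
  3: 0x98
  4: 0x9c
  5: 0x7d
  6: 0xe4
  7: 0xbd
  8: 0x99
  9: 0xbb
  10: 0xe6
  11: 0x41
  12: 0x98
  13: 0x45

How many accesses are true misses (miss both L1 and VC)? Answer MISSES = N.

0: 0x9d (blk 19, set 3) → MISS  vc=[]
1: 0x41 (blk 8, set 0) → MISS  vc=[]
2: 0x7d (blk 15, set 3) → MISS  vc=[19]
3: 0x98 (blk 19, set 3) → VC-HIT  vc=[15]
4: 0x9c (blk 19, set 3) → L1-HIT  vc=[15]
5: 0x7d (blk 15, set 3) → VC-HIT  vc=[19]
6: 0xe4 (blk 28, set 0) → MISS  vc=[19, 8]
7: 0xbd (blk 23, set 3) → MISS  vc=[19, 8, 15]
8: 0x99 (blk 19, set 3) → VC-HIT  vc=[23, 8, 15]
9: 0xbb (blk 23, set 3) → VC-HIT  vc=[19, 8, 15]
10: 0xe6 (blk 28, set 0) → L1-HIT  vc=[19, 8, 15]
11: 0x41 (blk 8, set 0) → VC-HIT  vc=[19, 28, 15]
12: 0x98 (blk 19, set 3) → VC-HIT  vc=[23, 28, 15]
13: 0x45 (blk 8, set 0) → L1-HIT  vc=[23, 28, 15]

MISSES = 5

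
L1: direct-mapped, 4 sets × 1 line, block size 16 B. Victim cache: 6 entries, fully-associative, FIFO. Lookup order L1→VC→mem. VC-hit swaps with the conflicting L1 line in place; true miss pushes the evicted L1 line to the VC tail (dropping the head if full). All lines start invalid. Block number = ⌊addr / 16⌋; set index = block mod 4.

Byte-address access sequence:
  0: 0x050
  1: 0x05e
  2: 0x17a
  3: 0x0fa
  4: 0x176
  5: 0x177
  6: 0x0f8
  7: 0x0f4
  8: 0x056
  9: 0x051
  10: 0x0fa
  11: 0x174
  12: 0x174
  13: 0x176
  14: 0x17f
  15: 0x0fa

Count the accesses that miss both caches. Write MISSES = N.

MISSES = 3

  [0] addr=0x50 blk=5 s=1: MISS | VC []
  [1] addr=0x5e blk=5 s=1: L1-HIT | VC []
  [2] addr=0x17a blk=23 s=3: MISS | VC []
  [3] addr=0xfa blk=15 s=3: MISS | VC [23]
  [4] addr=0x176 blk=23 s=3: VC-HIT | VC [15]
  [5] addr=0x177 blk=23 s=3: L1-HIT | VC [15]
  [6] addr=0xf8 blk=15 s=3: VC-HIT | VC [23]
  [7] addr=0xf4 blk=15 s=3: L1-HIT | VC [23]
  [8] addr=0x56 blk=5 s=1: L1-HIT | VC [23]
  [9] addr=0x51 blk=5 s=1: L1-HIT | VC [23]
  [10] addr=0xfa blk=15 s=3: L1-HIT | VC [23]
  [11] addr=0x174 blk=23 s=3: VC-HIT | VC [15]
  [12] addr=0x174 blk=23 s=3: L1-HIT | VC [15]
  [13] addr=0x176 blk=23 s=3: L1-HIT | VC [15]
  [14] addr=0x17f blk=23 s=3: L1-HIT | VC [15]
  [15] addr=0xfa blk=15 s=3: VC-HIT | VC [23]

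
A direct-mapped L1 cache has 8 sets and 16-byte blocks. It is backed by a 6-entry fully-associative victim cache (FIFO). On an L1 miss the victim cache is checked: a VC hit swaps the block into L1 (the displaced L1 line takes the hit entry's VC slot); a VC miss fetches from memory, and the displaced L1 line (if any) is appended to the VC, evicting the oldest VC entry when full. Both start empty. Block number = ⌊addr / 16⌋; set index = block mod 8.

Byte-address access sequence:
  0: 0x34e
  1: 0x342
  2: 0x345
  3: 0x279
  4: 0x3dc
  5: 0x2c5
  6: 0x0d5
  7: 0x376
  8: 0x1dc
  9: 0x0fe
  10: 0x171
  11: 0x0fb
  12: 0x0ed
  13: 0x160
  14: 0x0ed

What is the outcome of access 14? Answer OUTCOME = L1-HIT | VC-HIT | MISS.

OUTCOME = VC-HIT

#0 0x34e→b52/s4 MISS; vc=[]
#1 0x342→b52/s4 L1-HIT; vc=[]
#2 0x345→b52/s4 L1-HIT; vc=[]
#3 0x279→b39/s7 MISS; vc=[]
#4 0x3dc→b61/s5 MISS; vc=[]
#5 0x2c5→b44/s4 MISS; vc=[52]
#6 0xd5→b13/s5 MISS; vc=[52,61]
#7 0x376→b55/s7 MISS; vc=[52,61,39]
#8 0x1dc→b29/s5 MISS; vc=[52,61,39,13]
#9 0xfe→b15/s7 MISS; vc=[52,61,39,13,55]
#10 0x171→b23/s7 MISS; vc=[52,61,39,13,55,15]
#11 0xfb→b15/s7 VC-HIT; vc=[52,61,39,13,55,23]
#12 0xed→b14/s6 MISS; vc=[52,61,39,13,55,23]
#13 0x160→b22/s6 MISS; vc=[61,39,13,55,23,14]
#14 0xed→b14/s6 VC-HIT; vc=[61,39,13,55,23,22]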